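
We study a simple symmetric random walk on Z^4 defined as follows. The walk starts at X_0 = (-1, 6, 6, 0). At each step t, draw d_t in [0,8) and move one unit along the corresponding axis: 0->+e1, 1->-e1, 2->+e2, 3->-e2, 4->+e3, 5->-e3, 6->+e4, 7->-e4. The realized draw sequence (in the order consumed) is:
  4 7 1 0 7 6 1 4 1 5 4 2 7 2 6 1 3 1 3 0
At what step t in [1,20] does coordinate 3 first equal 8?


8

t=0: X=(-1, 6, 6, 0), d=4 → +e3, X_1=(-1, 6, 7, 0)
t=1: X=(-1, 6, 7, 0), d=7 → -e4, X_2=(-1, 6, 7, -1)
t=2: X=(-1, 6, 7, -1), d=1 → -e1, X_3=(-2, 6, 7, -1)
t=3: X=(-2, 6, 7, -1), d=0 → +e1, X_4=(-1, 6, 7, -1)
t=4: X=(-1, 6, 7, -1), d=7 → -e4, X_5=(-1, 6, 7, -2)
t=5: X=(-1, 6, 7, -2), d=6 → +e4, X_6=(-1, 6, 7, -1)
t=6: X=(-1, 6, 7, -1), d=1 → -e1, X_7=(-2, 6, 7, -1)
t=7: X=(-2, 6, 7, -1), d=4 → +e3, X_8=(-2, 6, 8, -1)
t=8: X=(-2, 6, 8, -1), d=1 → -e1, X_9=(-3, 6, 8, -1)
t=9: X=(-3, 6, 8, -1), d=5 → -e3, X_10=(-3, 6, 7, -1)
t=10: X=(-3, 6, 7, -1), d=4 → +e3, X_11=(-3, 6, 8, -1)
t=11: X=(-3, 6, 8, -1), d=2 → +e2, X_12=(-3, 7, 8, -1)
t=12: X=(-3, 7, 8, -1), d=7 → -e4, X_13=(-3, 7, 8, -2)
t=13: X=(-3, 7, 8, -2), d=2 → +e2, X_14=(-3, 8, 8, -2)
t=14: X=(-3, 8, 8, -2), d=6 → +e4, X_15=(-3, 8, 8, -1)
t=15: X=(-3, 8, 8, -1), d=1 → -e1, X_16=(-4, 8, 8, -1)
t=16: X=(-4, 8, 8, -1), d=3 → -e2, X_17=(-4, 7, 8, -1)
t=17: X=(-4, 7, 8, -1), d=1 → -e1, X_18=(-5, 7, 8, -1)
t=18: X=(-5, 7, 8, -1), d=3 → -e2, X_19=(-5, 6, 8, -1)
t=19: X=(-5, 6, 8, -1), d=0 → +e1, X_20=(-4, 6, 8, -1)


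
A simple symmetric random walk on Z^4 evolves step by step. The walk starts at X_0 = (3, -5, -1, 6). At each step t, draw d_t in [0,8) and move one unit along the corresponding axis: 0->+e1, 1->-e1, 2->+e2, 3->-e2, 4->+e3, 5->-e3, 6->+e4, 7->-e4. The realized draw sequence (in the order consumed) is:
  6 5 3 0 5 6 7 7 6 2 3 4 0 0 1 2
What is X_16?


(5, -5, -2, 7)

t=0: X=(3, -5, -1, 6), d=6 → +e4, X_1=(3, -5, -1, 7)
t=1: X=(3, -5, -1, 7), d=5 → -e3, X_2=(3, -5, -2, 7)
t=2: X=(3, -5, -2, 7), d=3 → -e2, X_3=(3, -6, -2, 7)
t=3: X=(3, -6, -2, 7), d=0 → +e1, X_4=(4, -6, -2, 7)
t=4: X=(4, -6, -2, 7), d=5 → -e3, X_5=(4, -6, -3, 7)
t=5: X=(4, -6, -3, 7), d=6 → +e4, X_6=(4, -6, -3, 8)
t=6: X=(4, -6, -3, 8), d=7 → -e4, X_7=(4, -6, -3, 7)
t=7: X=(4, -6, -3, 7), d=7 → -e4, X_8=(4, -6, -3, 6)
t=8: X=(4, -6, -3, 6), d=6 → +e4, X_9=(4, -6, -3, 7)
t=9: X=(4, -6, -3, 7), d=2 → +e2, X_10=(4, -5, -3, 7)
t=10: X=(4, -5, -3, 7), d=3 → -e2, X_11=(4, -6, -3, 7)
t=11: X=(4, -6, -3, 7), d=4 → +e3, X_12=(4, -6, -2, 7)
t=12: X=(4, -6, -2, 7), d=0 → +e1, X_13=(5, -6, -2, 7)
t=13: X=(5, -6, -2, 7), d=0 → +e1, X_14=(6, -6, -2, 7)
t=14: X=(6, -6, -2, 7), d=1 → -e1, X_15=(5, -6, -2, 7)
t=15: X=(5, -6, -2, 7), d=2 → +e2, X_16=(5, -5, -2, 7)


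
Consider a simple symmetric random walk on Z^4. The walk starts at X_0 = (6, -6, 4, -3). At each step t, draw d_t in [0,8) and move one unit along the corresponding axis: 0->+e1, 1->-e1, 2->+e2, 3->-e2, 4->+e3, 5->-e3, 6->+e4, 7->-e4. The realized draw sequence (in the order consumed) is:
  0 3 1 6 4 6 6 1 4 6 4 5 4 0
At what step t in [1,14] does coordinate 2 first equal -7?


t=0: X=(6, -6, 4, -3), d=0 → +e1, X_1=(7, -6, 4, -3)
t=1: X=(7, -6, 4, -3), d=3 → -e2, X_2=(7, -7, 4, -3)
t=2: X=(7, -7, 4, -3), d=1 → -e1, X_3=(6, -7, 4, -3)
t=3: X=(6, -7, 4, -3), d=6 → +e4, X_4=(6, -7, 4, -2)
t=4: X=(6, -7, 4, -2), d=4 → +e3, X_5=(6, -7, 5, -2)
t=5: X=(6, -7, 5, -2), d=6 → +e4, X_6=(6, -7, 5, -1)
t=6: X=(6, -7, 5, -1), d=6 → +e4, X_7=(6, -7, 5, 0)
t=7: X=(6, -7, 5, 0), d=1 → -e1, X_8=(5, -7, 5, 0)
t=8: X=(5, -7, 5, 0), d=4 → +e3, X_9=(5, -7, 6, 0)
t=9: X=(5, -7, 6, 0), d=6 → +e4, X_10=(5, -7, 6, 1)
t=10: X=(5, -7, 6, 1), d=4 → +e3, X_11=(5, -7, 7, 1)
t=11: X=(5, -7, 7, 1), d=5 → -e3, X_12=(5, -7, 6, 1)
t=12: X=(5, -7, 6, 1), d=4 → +e3, X_13=(5, -7, 7, 1)
t=13: X=(5, -7, 7, 1), d=0 → +e1, X_14=(6, -7, 7, 1)

2


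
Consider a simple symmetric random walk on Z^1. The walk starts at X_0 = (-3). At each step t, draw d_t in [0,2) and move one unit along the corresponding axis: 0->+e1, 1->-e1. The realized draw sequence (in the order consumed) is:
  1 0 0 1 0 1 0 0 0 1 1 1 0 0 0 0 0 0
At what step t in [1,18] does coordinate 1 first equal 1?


t=0: X=(-3), d=1 → -e1, X_1=(-4)
t=1: X=(-4), d=0 → +e1, X_2=(-3)
t=2: X=(-3), d=0 → +e1, X_3=(-2)
t=3: X=(-2), d=1 → -e1, X_4=(-3)
t=4: X=(-3), d=0 → +e1, X_5=(-2)
t=5: X=(-2), d=1 → -e1, X_6=(-3)
t=6: X=(-3), d=0 → +e1, X_7=(-2)
t=7: X=(-2), d=0 → +e1, X_8=(-1)
t=8: X=(-1), d=0 → +e1, X_9=(0)
t=9: X=(0), d=1 → -e1, X_10=(-1)
t=10: X=(-1), d=1 → -e1, X_11=(-2)
t=11: X=(-2), d=1 → -e1, X_12=(-3)
t=12: X=(-3), d=0 → +e1, X_13=(-2)
t=13: X=(-2), d=0 → +e1, X_14=(-1)
t=14: X=(-1), d=0 → +e1, X_15=(0)
t=15: X=(0), d=0 → +e1, X_16=(1)
t=16: X=(1), d=0 → +e1, X_17=(2)
t=17: X=(2), d=0 → +e1, X_18=(3)

16


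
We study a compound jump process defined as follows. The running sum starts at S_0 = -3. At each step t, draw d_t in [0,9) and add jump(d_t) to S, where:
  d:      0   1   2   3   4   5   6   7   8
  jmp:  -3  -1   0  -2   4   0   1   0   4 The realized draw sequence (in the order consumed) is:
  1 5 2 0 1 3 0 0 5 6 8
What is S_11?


-11

t=0: S=-3, d=1, jump=-1, S_1=-4
t=1: S=-4, d=5, jump=0, S_2=-4
t=2: S=-4, d=2, jump=0, S_3=-4
t=3: S=-4, d=0, jump=-3, S_4=-7
t=4: S=-7, d=1, jump=-1, S_5=-8
t=5: S=-8, d=3, jump=-2, S_6=-10
t=6: S=-10, d=0, jump=-3, S_7=-13
t=7: S=-13, d=0, jump=-3, S_8=-16
t=8: S=-16, d=5, jump=0, S_9=-16
t=9: S=-16, d=6, jump=1, S_10=-15
t=10: S=-15, d=8, jump=4, S_11=-11


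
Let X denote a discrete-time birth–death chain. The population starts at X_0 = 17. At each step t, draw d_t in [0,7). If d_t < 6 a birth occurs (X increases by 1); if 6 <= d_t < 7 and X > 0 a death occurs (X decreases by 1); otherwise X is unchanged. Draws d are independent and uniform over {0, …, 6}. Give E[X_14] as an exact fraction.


27

X can drop by at most 1 per step and X_0 = 17 > T = 14, so X_t >= 17 − t >= 3 > 0 for every t <= 14: the floor at 0 (the 'and X > 0' condition) never binds. Hence X_14 = X_0 + Σ_{t<14} Y_t with i.i.d. increments Y_t = y(d_t) ∈ {+1, −1, 0}.
Outcome values over d=0..6: [1, 1, 1, 1, 1, 1, -1]
Σy = 5, Σy² = 7, M = 7
μ = 5/7 = 5/7,  σ² = 7/7 − (5/7)² = 24/49
E[X_14] = 17 + 14·(5/7) = 27


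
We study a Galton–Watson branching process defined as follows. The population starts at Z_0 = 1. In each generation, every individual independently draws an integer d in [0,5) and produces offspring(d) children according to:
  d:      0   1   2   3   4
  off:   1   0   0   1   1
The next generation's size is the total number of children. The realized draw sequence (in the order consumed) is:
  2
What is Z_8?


0

gen 0: Z_0=1, draws=[2], offspring=[0], Z_1=0
gen 1: Z_1=0, draws=[], offspring=[], Z_2=0
gen 2: Z_2=0, draws=[], offspring=[], Z_3=0
gen 3: Z_3=0, draws=[], offspring=[], Z_4=0
gen 4: Z_4=0, draws=[], offspring=[], Z_5=0
gen 5: Z_5=0, draws=[], offspring=[], Z_6=0
gen 6: Z_6=0, draws=[], offspring=[], Z_7=0
gen 7: Z_7=0, draws=[], offspring=[], Z_8=0


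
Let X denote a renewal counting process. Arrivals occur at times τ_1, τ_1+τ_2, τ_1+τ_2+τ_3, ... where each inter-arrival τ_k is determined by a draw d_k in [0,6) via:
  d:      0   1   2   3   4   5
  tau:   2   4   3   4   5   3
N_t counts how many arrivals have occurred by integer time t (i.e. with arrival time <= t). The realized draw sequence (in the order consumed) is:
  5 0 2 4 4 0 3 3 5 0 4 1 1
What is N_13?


4

draw d_1=5: τ_1=3, arrival time A_1=3
draw d_2=0: τ_2=2, arrival time A_2=5
draw d_3=2: τ_3=3, arrival time A_3=8
draw d_4=4: τ_4=5, arrival time A_4=13
draw d_5=4: τ_5=5, arrival time A_5=18
draw d_6=0: τ_6=2, arrival time A_6=20
draw d_7=3: τ_7=4, arrival time A_7=24
draw d_8=3: τ_8=4, arrival time A_8=28
draw d_9=5: τ_9=3, arrival time A_9=31
draw d_10=0: τ_10=2, arrival time A_10=33
draw d_11=4: τ_11=5, arrival time A_11=38
draw d_12=1: τ_12=4, arrival time A_12=42
draw d_13=1: τ_13=4, arrival time A_13=46
N_t over t=0..13: 0:0 1:0 2:0 3:1 4:1 5:2 6:2 7:2 8:3 9:3 10:3 11:3 12:3 13:4


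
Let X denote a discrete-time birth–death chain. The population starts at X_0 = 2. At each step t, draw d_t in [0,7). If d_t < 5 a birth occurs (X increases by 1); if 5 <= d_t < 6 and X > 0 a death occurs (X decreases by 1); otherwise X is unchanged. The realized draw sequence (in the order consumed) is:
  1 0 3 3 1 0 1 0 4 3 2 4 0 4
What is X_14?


t=0: X=2, d=1 → birth, X_1=3
t=1: X=3, d=0 → birth, X_2=4
t=2: X=4, d=3 → birth, X_3=5
t=3: X=5, d=3 → birth, X_4=6
t=4: X=6, d=1 → birth, X_5=7
t=5: X=7, d=0 → birth, X_6=8
t=6: X=8, d=1 → birth, X_7=9
t=7: X=9, d=0 → birth, X_8=10
t=8: X=10, d=4 → birth, X_9=11
t=9: X=11, d=3 → birth, X_10=12
t=10: X=12, d=2 → birth, X_11=13
t=11: X=13, d=4 → birth, X_12=14
t=12: X=14, d=0 → birth, X_13=15
t=13: X=15, d=4 → birth, X_14=16

16


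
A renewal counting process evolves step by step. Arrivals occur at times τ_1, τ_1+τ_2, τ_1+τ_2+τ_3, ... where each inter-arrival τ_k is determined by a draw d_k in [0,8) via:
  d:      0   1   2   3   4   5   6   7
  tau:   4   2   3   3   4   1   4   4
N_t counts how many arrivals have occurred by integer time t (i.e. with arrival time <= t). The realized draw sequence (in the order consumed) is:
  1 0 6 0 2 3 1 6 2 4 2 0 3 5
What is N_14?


4

draw d_1=1: τ_1=2, arrival time A_1=2
draw d_2=0: τ_2=4, arrival time A_2=6
draw d_3=6: τ_3=4, arrival time A_3=10
draw d_4=0: τ_4=4, arrival time A_4=14
draw d_5=2: τ_5=3, arrival time A_5=17
draw d_6=3: τ_6=3, arrival time A_6=20
draw d_7=1: τ_7=2, arrival time A_7=22
draw d_8=6: τ_8=4, arrival time A_8=26
draw d_9=2: τ_9=3, arrival time A_9=29
draw d_10=4: τ_10=4, arrival time A_10=33
draw d_11=2: τ_11=3, arrival time A_11=36
draw d_12=0: τ_12=4, arrival time A_12=40
draw d_13=3: τ_13=3, arrival time A_13=43
draw d_14=5: τ_14=1, arrival time A_14=44
N_t over t=0..14: 0:0 1:0 2:1 3:1 4:1 5:1 6:2 7:2 8:2 9:2 10:3 11:3 12:3 13:3 14:4


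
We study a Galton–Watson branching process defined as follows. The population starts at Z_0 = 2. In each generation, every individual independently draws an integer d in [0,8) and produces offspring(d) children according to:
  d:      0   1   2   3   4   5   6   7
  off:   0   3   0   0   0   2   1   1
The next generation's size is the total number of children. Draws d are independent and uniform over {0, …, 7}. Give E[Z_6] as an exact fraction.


117649/131072

Outcome values over d=0..7: [0, 3, 0, 0, 0, 2, 1, 1]
Σy = 7, Σy² = 15, M = 8
μ = 7/8 = 7/8,  σ² = 15/8 − (7/8)² = 71/64
E[Z_0] = 2
E[Z_1] = 7/8·E[Z_0] = 7/4
E[Z_2] = 7/8·E[Z_1] = 49/32
E[Z_3] = 7/8·E[Z_2] = 343/256
E[Z_4] = 7/8·E[Z_3] = 2401/2048
E[Z_5] = 7/8·E[Z_4] = 16807/16384
E[Z_6] = 7/8·E[Z_5] = 117649/131072


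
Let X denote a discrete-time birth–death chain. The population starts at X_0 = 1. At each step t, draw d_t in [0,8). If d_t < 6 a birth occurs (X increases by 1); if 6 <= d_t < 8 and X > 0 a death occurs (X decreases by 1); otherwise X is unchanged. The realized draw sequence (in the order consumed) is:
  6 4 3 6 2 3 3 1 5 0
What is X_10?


7

t=0: X=1, d=6 → death, X_1=0
t=1: X=0, d=4 → birth, X_2=1
t=2: X=1, d=3 → birth, X_3=2
t=3: X=2, d=6 → death, X_4=1
t=4: X=1, d=2 → birth, X_5=2
t=5: X=2, d=3 → birth, X_6=3
t=6: X=3, d=3 → birth, X_7=4
t=7: X=4, d=1 → birth, X_8=5
t=8: X=5, d=5 → birth, X_9=6
t=9: X=6, d=0 → birth, X_10=7


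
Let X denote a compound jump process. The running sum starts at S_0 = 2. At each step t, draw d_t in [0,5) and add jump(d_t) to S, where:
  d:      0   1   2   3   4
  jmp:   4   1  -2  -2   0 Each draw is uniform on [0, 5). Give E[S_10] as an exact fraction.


4

Outcome values over d=0..4: [4, 1, -2, -2, 0]
Σy = 1, Σy² = 25, M = 5
μ = 1/5 = 1/5,  σ² = 25/5 − (1/5)² = 124/25
E[S_10] = 2 + 10·(1/5) = 4


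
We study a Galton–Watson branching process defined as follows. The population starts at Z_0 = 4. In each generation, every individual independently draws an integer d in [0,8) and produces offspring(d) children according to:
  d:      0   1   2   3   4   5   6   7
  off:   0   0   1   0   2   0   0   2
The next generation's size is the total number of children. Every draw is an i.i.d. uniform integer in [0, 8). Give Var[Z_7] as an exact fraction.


494240984375/1099511627776

Outcome values over d=0..7: [0, 0, 1, 0, 2, 0, 0, 2]
Σy = 5, Σy² = 9, M = 8
μ = 5/8 = 5/8,  σ² = 9/8 − (5/8)² = 47/64
V_0 = 0, E_0 = 4
V_1 = 47/64·E_0 + (5/8)²·V_0 = 47/16;  E_1 = 5/2
V_2 = 47/64·E_1 + (5/8)²·V_1 = 3055/1024;  E_2 = 25/16
V_3 = 47/64·E_2 + (5/8)²·V_2 = 151575/65536;  E_3 = 125/128
V_4 = 47/64·E_3 + (5/8)²·V_3 = 6797375/4194304;  E_4 = 625/1024
V_5 = 47/64·E_4 + (5/8)²·V_4 = 290254375/268435456;  E_5 = 3125/8192
V_6 = 47/64·E_5 + (5/8)²·V_5 = 12069159375/17179869184;  E_6 = 15625/65536
V_7 = 47/64·E_6 + (5/8)²·V_6 = 494240984375/1099511627776;  E_7 = 78125/524288


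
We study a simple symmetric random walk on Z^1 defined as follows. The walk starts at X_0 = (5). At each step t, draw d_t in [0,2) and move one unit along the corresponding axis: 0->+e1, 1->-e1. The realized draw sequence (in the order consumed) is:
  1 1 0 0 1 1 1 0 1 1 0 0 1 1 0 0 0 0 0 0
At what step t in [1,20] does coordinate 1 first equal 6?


t=0: X=(5), d=1 → -e1, X_1=(4)
t=1: X=(4), d=1 → -e1, X_2=(3)
t=2: X=(3), d=0 → +e1, X_3=(4)
t=3: X=(4), d=0 → +e1, X_4=(5)
t=4: X=(5), d=1 → -e1, X_5=(4)
t=5: X=(4), d=1 → -e1, X_6=(3)
t=6: X=(3), d=1 → -e1, X_7=(2)
t=7: X=(2), d=0 → +e1, X_8=(3)
t=8: X=(3), d=1 → -e1, X_9=(2)
t=9: X=(2), d=1 → -e1, X_10=(1)
t=10: X=(1), d=0 → +e1, X_11=(2)
t=11: X=(2), d=0 → +e1, X_12=(3)
t=12: X=(3), d=1 → -e1, X_13=(2)
t=13: X=(2), d=1 → -e1, X_14=(1)
t=14: X=(1), d=0 → +e1, X_15=(2)
t=15: X=(2), d=0 → +e1, X_16=(3)
t=16: X=(3), d=0 → +e1, X_17=(4)
t=17: X=(4), d=0 → +e1, X_18=(5)
t=18: X=(5), d=0 → +e1, X_19=(6)
t=19: X=(6), d=0 → +e1, X_20=(7)

19


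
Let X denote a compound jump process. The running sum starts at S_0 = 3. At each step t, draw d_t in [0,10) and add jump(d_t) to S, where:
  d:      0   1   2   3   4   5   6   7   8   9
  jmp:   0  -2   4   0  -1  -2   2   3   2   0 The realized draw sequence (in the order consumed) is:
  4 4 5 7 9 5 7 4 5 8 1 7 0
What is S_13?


3

t=0: S=3, d=4, jump=-1, S_1=2
t=1: S=2, d=4, jump=-1, S_2=1
t=2: S=1, d=5, jump=-2, S_3=-1
t=3: S=-1, d=7, jump=3, S_4=2
t=4: S=2, d=9, jump=0, S_5=2
t=5: S=2, d=5, jump=-2, S_6=0
t=6: S=0, d=7, jump=3, S_7=3
t=7: S=3, d=4, jump=-1, S_8=2
t=8: S=2, d=5, jump=-2, S_9=0
t=9: S=0, d=8, jump=2, S_10=2
t=10: S=2, d=1, jump=-2, S_11=0
t=11: S=0, d=7, jump=3, S_12=3
t=12: S=3, d=0, jump=0, S_13=3


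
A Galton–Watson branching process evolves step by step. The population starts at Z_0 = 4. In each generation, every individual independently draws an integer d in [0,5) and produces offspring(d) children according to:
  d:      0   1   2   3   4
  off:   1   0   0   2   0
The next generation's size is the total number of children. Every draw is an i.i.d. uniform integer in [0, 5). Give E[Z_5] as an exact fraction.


Outcome values over d=0..4: [1, 0, 0, 2, 0]
Σy = 3, Σy² = 5, M = 5
μ = 3/5 = 3/5,  σ² = 5/5 − (3/5)² = 16/25
E[Z_0] = 4
E[Z_1] = 3/5·E[Z_0] = 12/5
E[Z_2] = 3/5·E[Z_1] = 36/25
E[Z_3] = 3/5·E[Z_2] = 108/125
E[Z_4] = 3/5·E[Z_3] = 324/625
E[Z_5] = 3/5·E[Z_4] = 972/3125

972/3125


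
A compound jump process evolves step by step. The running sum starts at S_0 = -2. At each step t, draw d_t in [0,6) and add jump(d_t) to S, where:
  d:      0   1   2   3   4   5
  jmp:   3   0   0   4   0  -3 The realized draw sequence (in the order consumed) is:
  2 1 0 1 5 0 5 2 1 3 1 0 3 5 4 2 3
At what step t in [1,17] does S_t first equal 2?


t=0: S=-2, d=2, jump=0, S_1=-2
t=1: S=-2, d=1, jump=0, S_2=-2
t=2: S=-2, d=0, jump=3, S_3=1
t=3: S=1, d=1, jump=0, S_4=1
t=4: S=1, d=5, jump=-3, S_5=-2
t=5: S=-2, d=0, jump=3, S_6=1
t=6: S=1, d=5, jump=-3, S_7=-2
t=7: S=-2, d=2, jump=0, S_8=-2
t=8: S=-2, d=1, jump=0, S_9=-2
t=9: S=-2, d=3, jump=4, S_10=2
t=10: S=2, d=1, jump=0, S_11=2
t=11: S=2, d=0, jump=3, S_12=5
t=12: S=5, d=3, jump=4, S_13=9
t=13: S=9, d=5, jump=-3, S_14=6
t=14: S=6, d=4, jump=0, S_15=6
t=15: S=6, d=2, jump=0, S_16=6
t=16: S=6, d=3, jump=4, S_17=10

10


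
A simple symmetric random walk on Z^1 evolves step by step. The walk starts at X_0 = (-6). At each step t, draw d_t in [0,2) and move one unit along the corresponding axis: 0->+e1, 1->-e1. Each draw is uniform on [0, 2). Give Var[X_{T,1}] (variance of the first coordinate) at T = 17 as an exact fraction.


Outcome values over d=0..1: [1, -1]
Σy = 0, Σy² = 2, M = 2
μ = 0/2 = 0,  σ² = 2/2 − (0)² = 1
Independent increments: Var[X_17] = 17·σ² = 17·(1) = 17

17


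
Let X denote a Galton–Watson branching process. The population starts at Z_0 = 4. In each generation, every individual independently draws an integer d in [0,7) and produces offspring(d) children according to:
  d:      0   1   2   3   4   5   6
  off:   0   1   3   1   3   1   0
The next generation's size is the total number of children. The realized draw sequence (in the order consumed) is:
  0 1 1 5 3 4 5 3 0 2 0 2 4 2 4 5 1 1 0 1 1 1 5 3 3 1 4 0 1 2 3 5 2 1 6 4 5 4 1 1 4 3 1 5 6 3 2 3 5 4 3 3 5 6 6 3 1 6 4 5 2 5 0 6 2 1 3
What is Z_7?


gen 0: Z_0=4, draws=[0, 1, 1, 5], offspring=[0, 1, 1, 1], Z_1=3
gen 1: Z_1=3, draws=[3, 4, 5], offspring=[1, 3, 1], Z_2=5
gen 2: Z_2=5, draws=[3, 0, 2, 0, 2], offspring=[1, 0, 3, 0, 3], Z_3=7
gen 3: Z_3=7, draws=[4, 2, 4, 5, 1, 1, 0], offspring=[3, 3, 3, 1, 1, 1, 0], Z_4=12
gen 4: Z_4=12, draws=[1, 1, 1, 5, 3, 3, 1, 4, 0, 1, 2, 3], offspring=[1, 1, 1, 1, 1, 1, 1, 3, 0, 1, 3, 1], Z_5=15
gen 5: Z_5=15, draws=[5, 2, 1, 6, 4, 5, 4, 1, 1, 4, 3, 1, 5, 6, 3], offspring=[1, 3, 1, 0, 3, 1, 3, 1, 1, 3, 1, 1, 1, 0, 1], Z_6=21
gen 6: Z_6=21, draws=[2, 3, 5, 4, 3, 3, 5, 6, 6, 3, 1, 6, 4, 5, 2, 5, 0, 6, 2, 1, 3], offspring=[3, 1, 1, 3, 1, 1, 1, 0, 0, 1, 1, 0, 3, 1, 3, 1, 0, 0, 3, 1, 1], Z_7=26

26


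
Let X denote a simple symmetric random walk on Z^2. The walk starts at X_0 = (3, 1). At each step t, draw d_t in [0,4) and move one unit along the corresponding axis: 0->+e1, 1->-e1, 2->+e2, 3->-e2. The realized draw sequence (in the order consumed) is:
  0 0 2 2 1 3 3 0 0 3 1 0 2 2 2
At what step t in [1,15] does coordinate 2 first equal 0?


10

t=0: X=(3, 1), d=0 → +e1, X_1=(4, 1)
t=1: X=(4, 1), d=0 → +e1, X_2=(5, 1)
t=2: X=(5, 1), d=2 → +e2, X_3=(5, 2)
t=3: X=(5, 2), d=2 → +e2, X_4=(5, 3)
t=4: X=(5, 3), d=1 → -e1, X_5=(4, 3)
t=5: X=(4, 3), d=3 → -e2, X_6=(4, 2)
t=6: X=(4, 2), d=3 → -e2, X_7=(4, 1)
t=7: X=(4, 1), d=0 → +e1, X_8=(5, 1)
t=8: X=(5, 1), d=0 → +e1, X_9=(6, 1)
t=9: X=(6, 1), d=3 → -e2, X_10=(6, 0)
t=10: X=(6, 0), d=1 → -e1, X_11=(5, 0)
t=11: X=(5, 0), d=0 → +e1, X_12=(6, 0)
t=12: X=(6, 0), d=2 → +e2, X_13=(6, 1)
t=13: X=(6, 1), d=2 → +e2, X_14=(6, 2)
t=14: X=(6, 2), d=2 → +e2, X_15=(6, 3)


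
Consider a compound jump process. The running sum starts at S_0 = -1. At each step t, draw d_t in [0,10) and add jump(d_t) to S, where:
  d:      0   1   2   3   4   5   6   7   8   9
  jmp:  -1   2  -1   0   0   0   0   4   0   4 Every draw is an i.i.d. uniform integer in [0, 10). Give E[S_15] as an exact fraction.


11

Outcome values over d=0..9: [-1, 2, -1, 0, 0, 0, 0, 4, 0, 4]
Σy = 8, Σy² = 38, M = 10
μ = 8/10 = 4/5,  σ² = 38/10 − (4/5)² = 79/25
E[S_15] = -1 + 15·(4/5) = 11


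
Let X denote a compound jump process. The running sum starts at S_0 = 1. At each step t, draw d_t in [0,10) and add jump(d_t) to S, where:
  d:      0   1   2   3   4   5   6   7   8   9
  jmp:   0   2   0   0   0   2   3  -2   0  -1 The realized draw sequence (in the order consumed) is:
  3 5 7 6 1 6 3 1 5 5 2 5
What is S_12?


t=0: S=1, d=3, jump=0, S_1=1
t=1: S=1, d=5, jump=2, S_2=3
t=2: S=3, d=7, jump=-2, S_3=1
t=3: S=1, d=6, jump=3, S_4=4
t=4: S=4, d=1, jump=2, S_5=6
t=5: S=6, d=6, jump=3, S_6=9
t=6: S=9, d=3, jump=0, S_7=9
t=7: S=9, d=1, jump=2, S_8=11
t=8: S=11, d=5, jump=2, S_9=13
t=9: S=13, d=5, jump=2, S_10=15
t=10: S=15, d=2, jump=0, S_11=15
t=11: S=15, d=5, jump=2, S_12=17

17


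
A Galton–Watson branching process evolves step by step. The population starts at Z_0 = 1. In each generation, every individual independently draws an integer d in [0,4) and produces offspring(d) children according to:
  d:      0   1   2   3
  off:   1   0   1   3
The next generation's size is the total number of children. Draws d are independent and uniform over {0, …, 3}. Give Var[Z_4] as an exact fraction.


876375/65536

Outcome values over d=0..3: [1, 0, 1, 3]
Σy = 5, Σy² = 11, M = 4
μ = 5/4 = 5/4,  σ² = 11/4 − (5/4)² = 19/16
V_0 = 0, E_0 = 1
V_1 = 19/16·E_0 + (5/4)²·V_0 = 19/16;  E_1 = 5/4
V_2 = 19/16·E_1 + (5/4)²·V_1 = 855/256;  E_2 = 25/16
V_3 = 19/16·E_2 + (5/4)²·V_2 = 28975/4096;  E_3 = 125/64
V_4 = 19/16·E_3 + (5/4)²·V_3 = 876375/65536;  E_4 = 625/256


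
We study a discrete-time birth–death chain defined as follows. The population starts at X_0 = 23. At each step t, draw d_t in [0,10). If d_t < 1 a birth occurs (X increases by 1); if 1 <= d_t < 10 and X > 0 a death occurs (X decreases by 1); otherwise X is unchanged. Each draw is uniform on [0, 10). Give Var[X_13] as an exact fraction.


117/25

X can drop by at most 1 per step and X_0 = 23 > T = 13, so X_t >= 23 − t >= 10 > 0 for every t <= 13: the floor at 0 (the 'and X > 0' condition) never binds. Hence X_13 = X_0 + Σ_{t<13} Y_t with i.i.d. increments Y_t = y(d_t) ∈ {+1, −1, 0}.
Outcome values over d=0..9: [1, -1, -1, -1, -1, -1, -1, -1, -1, -1]
Σy = -8, Σy² = 10, M = 10
μ = -8/10 = -4/5,  σ² = 10/10 − (-4/5)² = 9/25
Independent increments: Var[X_13] = 13·σ² = 13·(9/25) = 117/25


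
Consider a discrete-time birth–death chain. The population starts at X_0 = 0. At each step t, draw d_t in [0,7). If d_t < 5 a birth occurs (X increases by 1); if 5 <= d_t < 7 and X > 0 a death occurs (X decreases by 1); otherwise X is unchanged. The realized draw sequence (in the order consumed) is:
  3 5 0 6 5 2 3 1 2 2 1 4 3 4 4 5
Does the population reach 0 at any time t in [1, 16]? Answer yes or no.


t=0: X=0, d=3 → birth, X_1=1
t=1: X=1, d=5 → death, X_2=0
t=2: X=0, d=0 → birth, X_3=1
t=3: X=1, d=6 → death, X_4=0
t=4: X=0, d=5 → hold, X_5=0
t=5: X=0, d=2 → birth, X_6=1
t=6: X=1, d=3 → birth, X_7=2
t=7: X=2, d=1 → birth, X_8=3
t=8: X=3, d=2 → birth, X_9=4
t=9: X=4, d=2 → birth, X_10=5
t=10: X=5, d=1 → birth, X_11=6
t=11: X=6, d=4 → birth, X_12=7
t=12: X=7, d=3 → birth, X_13=8
t=13: X=8, d=4 → birth, X_14=9
t=14: X=9, d=4 → birth, X_15=10
t=15: X=10, d=5 → death, X_16=9

yes


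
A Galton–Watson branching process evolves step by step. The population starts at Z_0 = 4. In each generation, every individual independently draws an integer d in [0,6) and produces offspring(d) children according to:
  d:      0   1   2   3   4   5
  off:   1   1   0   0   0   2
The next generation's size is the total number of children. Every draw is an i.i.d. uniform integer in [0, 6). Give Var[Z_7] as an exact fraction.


Outcome values over d=0..5: [1, 1, 0, 0, 0, 2]
Σy = 4, Σy² = 6, M = 6
μ = 4/6 = 2/3,  σ² = 6/6 − (2/3)² = 5/9
V_0 = 0, E_0 = 4
V_1 = 5/9·E_0 + (2/3)²·V_0 = 20/9;  E_1 = 8/3
V_2 = 5/9·E_1 + (2/3)²·V_1 = 200/81;  E_2 = 16/9
V_3 = 5/9·E_2 + (2/3)²·V_2 = 1520/729;  E_3 = 32/27
V_4 = 5/9·E_3 + (2/3)²·V_3 = 10400/6561;  E_4 = 64/81
V_5 = 5/9·E_4 + (2/3)²·V_4 = 67520/59049;  E_5 = 128/243
V_6 = 5/9·E_5 + (2/3)²·V_5 = 425600/531441;  E_6 = 256/729
V_7 = 5/9·E_6 + (2/3)²·V_6 = 2635520/4782969;  E_7 = 512/2187

2635520/4782969


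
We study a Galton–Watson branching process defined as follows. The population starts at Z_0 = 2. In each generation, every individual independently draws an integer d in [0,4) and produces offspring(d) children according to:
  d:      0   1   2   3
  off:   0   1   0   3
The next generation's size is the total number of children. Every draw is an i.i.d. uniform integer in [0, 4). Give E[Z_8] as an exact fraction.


Outcome values over d=0..3: [0, 1, 0, 3]
Σy = 4, Σy² = 10, M = 4
μ = 4/4 = 1,  σ² = 10/4 − (1)² = 3/2
E[Z_0] = 2
E[Z_1] = 1·E[Z_0] = 2
E[Z_2] = 1·E[Z_1] = 2
E[Z_3] = 1·E[Z_2] = 2
E[Z_4] = 1·E[Z_3] = 2
E[Z_5] = 1·E[Z_4] = 2
E[Z_6] = 1·E[Z_5] = 2
E[Z_7] = 1·E[Z_6] = 2
E[Z_8] = 1·E[Z_7] = 2

2


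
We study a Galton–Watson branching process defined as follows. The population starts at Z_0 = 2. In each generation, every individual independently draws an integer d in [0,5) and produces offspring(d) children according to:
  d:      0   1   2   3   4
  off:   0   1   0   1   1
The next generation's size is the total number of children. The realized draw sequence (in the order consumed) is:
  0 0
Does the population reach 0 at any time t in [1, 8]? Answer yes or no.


gen 0: Z_0=2, draws=[0, 0], offspring=[0, 0], Z_1=0
gen 1: Z_1=0, draws=[], offspring=[], Z_2=0
gen 2: Z_2=0, draws=[], offspring=[], Z_3=0
gen 3: Z_3=0, draws=[], offspring=[], Z_4=0
gen 4: Z_4=0, draws=[], offspring=[], Z_5=0
gen 5: Z_5=0, draws=[], offspring=[], Z_6=0
gen 6: Z_6=0, draws=[], offspring=[], Z_7=0
gen 7: Z_7=0, draws=[], offspring=[], Z_8=0

yes


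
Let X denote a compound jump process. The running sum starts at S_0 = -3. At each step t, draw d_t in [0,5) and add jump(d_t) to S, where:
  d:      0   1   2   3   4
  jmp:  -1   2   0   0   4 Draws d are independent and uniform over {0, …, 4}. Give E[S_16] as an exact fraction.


13

Outcome values over d=0..4: [-1, 2, 0, 0, 4]
Σy = 5, Σy² = 21, M = 5
μ = 5/5 = 1,  σ² = 21/5 − (1)² = 16/5
E[S_16] = -3 + 16·(1) = 13


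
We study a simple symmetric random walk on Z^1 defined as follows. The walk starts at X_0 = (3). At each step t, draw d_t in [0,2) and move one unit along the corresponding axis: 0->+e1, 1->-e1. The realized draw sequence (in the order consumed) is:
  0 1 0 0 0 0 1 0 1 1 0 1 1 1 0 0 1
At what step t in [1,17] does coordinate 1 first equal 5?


4

t=0: X=(3), d=0 → +e1, X_1=(4)
t=1: X=(4), d=1 → -e1, X_2=(3)
t=2: X=(3), d=0 → +e1, X_3=(4)
t=3: X=(4), d=0 → +e1, X_4=(5)
t=4: X=(5), d=0 → +e1, X_5=(6)
t=5: X=(6), d=0 → +e1, X_6=(7)
t=6: X=(7), d=1 → -e1, X_7=(6)
t=7: X=(6), d=0 → +e1, X_8=(7)
t=8: X=(7), d=1 → -e1, X_9=(6)
t=9: X=(6), d=1 → -e1, X_10=(5)
t=10: X=(5), d=0 → +e1, X_11=(6)
t=11: X=(6), d=1 → -e1, X_12=(5)
t=12: X=(5), d=1 → -e1, X_13=(4)
t=13: X=(4), d=1 → -e1, X_14=(3)
t=14: X=(3), d=0 → +e1, X_15=(4)
t=15: X=(4), d=0 → +e1, X_16=(5)
t=16: X=(5), d=1 → -e1, X_17=(4)


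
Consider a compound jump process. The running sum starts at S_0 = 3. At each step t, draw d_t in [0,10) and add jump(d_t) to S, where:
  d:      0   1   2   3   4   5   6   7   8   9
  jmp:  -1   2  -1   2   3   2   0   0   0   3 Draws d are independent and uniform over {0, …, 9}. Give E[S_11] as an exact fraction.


14

Outcome values over d=0..9: [-1, 2, -1, 2, 3, 2, 0, 0, 0, 3]
Σy = 10, Σy² = 32, M = 10
μ = 10/10 = 1,  σ² = 32/10 − (1)² = 11/5
E[S_11] = 3 + 11·(1) = 14


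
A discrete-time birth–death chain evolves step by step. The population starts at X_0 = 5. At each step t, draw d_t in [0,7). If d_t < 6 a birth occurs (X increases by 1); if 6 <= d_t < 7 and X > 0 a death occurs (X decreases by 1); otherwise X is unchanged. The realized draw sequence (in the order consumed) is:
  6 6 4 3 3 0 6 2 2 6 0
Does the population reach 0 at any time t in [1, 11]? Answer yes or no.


no

t=0: X=5, d=6 → death, X_1=4
t=1: X=4, d=6 → death, X_2=3
t=2: X=3, d=4 → birth, X_3=4
t=3: X=4, d=3 → birth, X_4=5
t=4: X=5, d=3 → birth, X_5=6
t=5: X=6, d=0 → birth, X_6=7
t=6: X=7, d=6 → death, X_7=6
t=7: X=6, d=2 → birth, X_8=7
t=8: X=7, d=2 → birth, X_9=8
t=9: X=8, d=6 → death, X_10=7
t=10: X=7, d=0 → birth, X_11=8


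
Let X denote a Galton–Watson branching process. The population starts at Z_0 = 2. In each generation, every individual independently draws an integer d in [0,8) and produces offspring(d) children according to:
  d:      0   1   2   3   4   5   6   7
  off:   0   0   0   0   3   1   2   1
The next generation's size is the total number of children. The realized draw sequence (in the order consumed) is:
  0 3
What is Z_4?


0

gen 0: Z_0=2, draws=[0, 3], offspring=[0, 0], Z_1=0
gen 1: Z_1=0, draws=[], offspring=[], Z_2=0
gen 2: Z_2=0, draws=[], offspring=[], Z_3=0
gen 3: Z_3=0, draws=[], offspring=[], Z_4=0


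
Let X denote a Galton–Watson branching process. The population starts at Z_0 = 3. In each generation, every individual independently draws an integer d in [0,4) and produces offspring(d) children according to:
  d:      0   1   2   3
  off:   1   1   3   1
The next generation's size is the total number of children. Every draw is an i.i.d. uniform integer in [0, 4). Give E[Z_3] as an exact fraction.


81/8

Outcome values over d=0..3: [1, 1, 3, 1]
Σy = 6, Σy² = 12, M = 4
μ = 6/4 = 3/2,  σ² = 12/4 − (3/2)² = 3/4
E[Z_0] = 3
E[Z_1] = 3/2·E[Z_0] = 9/2
E[Z_2] = 3/2·E[Z_1] = 27/4
E[Z_3] = 3/2·E[Z_2] = 81/8


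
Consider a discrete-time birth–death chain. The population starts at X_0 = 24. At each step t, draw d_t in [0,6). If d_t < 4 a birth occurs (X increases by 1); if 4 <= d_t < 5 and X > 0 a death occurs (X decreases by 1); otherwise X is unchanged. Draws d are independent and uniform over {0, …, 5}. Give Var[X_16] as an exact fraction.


X can drop by at most 1 per step and X_0 = 24 > T = 16, so X_t >= 24 − t >= 8 > 0 for every t <= 16: the floor at 0 (the 'and X > 0' condition) never binds. Hence X_16 = X_0 + Σ_{t<16} Y_t with i.i.d. increments Y_t = y(d_t) ∈ {+1, −1, 0}.
Outcome values over d=0..5: [1, 1, 1, 1, -1, 0]
Σy = 3, Σy² = 5, M = 6
μ = 3/6 = 1/2,  σ² = 5/6 − (1/2)² = 7/12
Independent increments: Var[X_16] = 16·σ² = 16·(7/12) = 28/3

28/3


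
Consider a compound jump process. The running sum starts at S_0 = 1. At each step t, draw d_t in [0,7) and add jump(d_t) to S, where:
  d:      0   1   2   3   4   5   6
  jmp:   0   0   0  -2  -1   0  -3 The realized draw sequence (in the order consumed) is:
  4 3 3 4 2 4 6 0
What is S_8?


t=0: S=1, d=4, jump=-1, S_1=0
t=1: S=0, d=3, jump=-2, S_2=-2
t=2: S=-2, d=3, jump=-2, S_3=-4
t=3: S=-4, d=4, jump=-1, S_4=-5
t=4: S=-5, d=2, jump=0, S_5=-5
t=5: S=-5, d=4, jump=-1, S_6=-6
t=6: S=-6, d=6, jump=-3, S_7=-9
t=7: S=-9, d=0, jump=0, S_8=-9

-9


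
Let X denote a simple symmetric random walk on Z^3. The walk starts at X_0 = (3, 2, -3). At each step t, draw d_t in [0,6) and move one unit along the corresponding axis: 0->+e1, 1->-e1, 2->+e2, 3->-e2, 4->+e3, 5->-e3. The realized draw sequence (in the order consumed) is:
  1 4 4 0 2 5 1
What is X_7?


(2, 3, -2)

t=0: X=(3, 2, -3), d=1 → -e1, X_1=(2, 2, -3)
t=1: X=(2, 2, -3), d=4 → +e3, X_2=(2, 2, -2)
t=2: X=(2, 2, -2), d=4 → +e3, X_3=(2, 2, -1)
t=3: X=(2, 2, -1), d=0 → +e1, X_4=(3, 2, -1)
t=4: X=(3, 2, -1), d=2 → +e2, X_5=(3, 3, -1)
t=5: X=(3, 3, -1), d=5 → -e3, X_6=(3, 3, -2)
t=6: X=(3, 3, -2), d=1 → -e1, X_7=(2, 3, -2)


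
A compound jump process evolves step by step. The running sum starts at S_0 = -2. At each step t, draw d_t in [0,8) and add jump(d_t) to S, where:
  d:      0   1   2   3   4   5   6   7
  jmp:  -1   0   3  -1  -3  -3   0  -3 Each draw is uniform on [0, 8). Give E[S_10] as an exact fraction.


Outcome values over d=0..7: [-1, 0, 3, -1, -3, -3, 0, -3]
Σy = -8, Σy² = 38, M = 8
μ = -8/8 = -1,  σ² = 38/8 − (-1)² = 15/4
E[S_10] = -2 + 10·(-1) = -12

-12


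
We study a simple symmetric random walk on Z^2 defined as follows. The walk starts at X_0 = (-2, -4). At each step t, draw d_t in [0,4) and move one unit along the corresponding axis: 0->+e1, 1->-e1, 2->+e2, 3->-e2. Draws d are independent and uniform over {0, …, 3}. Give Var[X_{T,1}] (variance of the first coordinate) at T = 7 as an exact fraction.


Outcome values over d=0..3: [1, -1, 0, 0]
Σy = 0, Σy² = 2, M = 4
μ = 0/4 = 0,  σ² = 2/4 − (0)² = 1/2
Independent increments: Var[X_7] = 7·σ² = 7·(1/2) = 7/2

7/2


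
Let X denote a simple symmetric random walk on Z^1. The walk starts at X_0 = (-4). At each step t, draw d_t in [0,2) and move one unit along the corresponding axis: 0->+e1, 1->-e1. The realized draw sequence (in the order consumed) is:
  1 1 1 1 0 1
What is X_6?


(-8)

t=0: X=(-4), d=1 → -e1, X_1=(-5)
t=1: X=(-5), d=1 → -e1, X_2=(-6)
t=2: X=(-6), d=1 → -e1, X_3=(-7)
t=3: X=(-7), d=1 → -e1, X_4=(-8)
t=4: X=(-8), d=0 → +e1, X_5=(-7)
t=5: X=(-7), d=1 → -e1, X_6=(-8)


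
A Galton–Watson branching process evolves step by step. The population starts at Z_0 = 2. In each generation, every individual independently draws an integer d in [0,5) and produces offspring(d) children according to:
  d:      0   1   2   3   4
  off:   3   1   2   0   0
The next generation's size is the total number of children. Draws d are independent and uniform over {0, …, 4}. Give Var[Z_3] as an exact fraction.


222768/15625

Outcome values over d=0..4: [3, 1, 2, 0, 0]
Σy = 6, Σy² = 14, M = 5
μ = 6/5 = 6/5,  σ² = 14/5 − (6/5)² = 34/25
V_0 = 0, E_0 = 2
V_1 = 34/25·E_0 + (6/5)²·V_0 = 68/25;  E_1 = 12/5
V_2 = 34/25·E_1 + (6/5)²·V_1 = 4488/625;  E_2 = 72/25
V_3 = 34/25·E_2 + (6/5)²·V_2 = 222768/15625;  E_3 = 432/125


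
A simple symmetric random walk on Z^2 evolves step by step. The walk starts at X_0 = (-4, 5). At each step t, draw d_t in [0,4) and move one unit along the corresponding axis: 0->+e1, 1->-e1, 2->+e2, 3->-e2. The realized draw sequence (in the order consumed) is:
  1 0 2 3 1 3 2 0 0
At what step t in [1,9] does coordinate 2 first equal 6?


t=0: X=(-4, 5), d=1 → -e1, X_1=(-5, 5)
t=1: X=(-5, 5), d=0 → +e1, X_2=(-4, 5)
t=2: X=(-4, 5), d=2 → +e2, X_3=(-4, 6)
t=3: X=(-4, 6), d=3 → -e2, X_4=(-4, 5)
t=4: X=(-4, 5), d=1 → -e1, X_5=(-5, 5)
t=5: X=(-5, 5), d=3 → -e2, X_6=(-5, 4)
t=6: X=(-5, 4), d=2 → +e2, X_7=(-5, 5)
t=7: X=(-5, 5), d=0 → +e1, X_8=(-4, 5)
t=8: X=(-4, 5), d=0 → +e1, X_9=(-3, 5)

3


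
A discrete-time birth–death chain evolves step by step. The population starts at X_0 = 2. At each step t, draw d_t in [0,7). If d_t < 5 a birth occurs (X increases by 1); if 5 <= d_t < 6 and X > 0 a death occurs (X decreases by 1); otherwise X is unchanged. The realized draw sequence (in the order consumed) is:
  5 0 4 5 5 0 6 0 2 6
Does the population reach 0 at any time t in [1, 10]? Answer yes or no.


no

t=0: X=2, d=5 → death, X_1=1
t=1: X=1, d=0 → birth, X_2=2
t=2: X=2, d=4 → birth, X_3=3
t=3: X=3, d=5 → death, X_4=2
t=4: X=2, d=5 → death, X_5=1
t=5: X=1, d=0 → birth, X_6=2
t=6: X=2, d=6 → hold, X_7=2
t=7: X=2, d=0 → birth, X_8=3
t=8: X=3, d=2 → birth, X_9=4
t=9: X=4, d=6 → hold, X_10=4


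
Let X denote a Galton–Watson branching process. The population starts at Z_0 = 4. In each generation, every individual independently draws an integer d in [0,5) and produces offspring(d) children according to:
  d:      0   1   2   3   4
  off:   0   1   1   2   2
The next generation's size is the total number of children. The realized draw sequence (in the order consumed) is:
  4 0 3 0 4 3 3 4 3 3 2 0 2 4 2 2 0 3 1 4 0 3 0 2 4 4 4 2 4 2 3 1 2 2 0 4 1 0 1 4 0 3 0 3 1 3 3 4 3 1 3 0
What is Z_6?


19

gen 0: Z_0=4, draws=[4, 0, 3, 0], offspring=[2, 0, 2, 0], Z_1=4
gen 1: Z_1=4, draws=[4, 3, 3, 4], offspring=[2, 2, 2, 2], Z_2=8
gen 2: Z_2=8, draws=[3, 3, 2, 0, 2, 4, 2, 2], offspring=[2, 2, 1, 0, 1, 2, 1, 1], Z_3=10
gen 3: Z_3=10, draws=[0, 3, 1, 4, 0, 3, 0, 2, 4, 4], offspring=[0, 2, 1, 2, 0, 2, 0, 1, 2, 2], Z_4=12
gen 4: Z_4=12, draws=[4, 2, 4, 2, 3, 1, 2, 2, 0, 4, 1, 0], offspring=[2, 1, 2, 1, 2, 1, 1, 1, 0, 2, 1, 0], Z_5=14
gen 5: Z_5=14, draws=[1, 4, 0, 3, 0, 3, 1, 3, 3, 4, 3, 1, 3, 0], offspring=[1, 2, 0, 2, 0, 2, 1, 2, 2, 2, 2, 1, 2, 0], Z_6=19


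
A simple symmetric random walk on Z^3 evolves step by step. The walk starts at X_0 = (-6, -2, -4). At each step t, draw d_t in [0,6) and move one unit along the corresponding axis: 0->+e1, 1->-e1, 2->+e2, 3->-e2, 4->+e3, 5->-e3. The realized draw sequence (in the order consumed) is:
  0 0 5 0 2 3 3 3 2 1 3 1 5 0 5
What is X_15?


t=0: X=(-6, -2, -4), d=0 → +e1, X_1=(-5, -2, -4)
t=1: X=(-5, -2, -4), d=0 → +e1, X_2=(-4, -2, -4)
t=2: X=(-4, -2, -4), d=5 → -e3, X_3=(-4, -2, -5)
t=3: X=(-4, -2, -5), d=0 → +e1, X_4=(-3, -2, -5)
t=4: X=(-3, -2, -5), d=2 → +e2, X_5=(-3, -1, -5)
t=5: X=(-3, -1, -5), d=3 → -e2, X_6=(-3, -2, -5)
t=6: X=(-3, -2, -5), d=3 → -e2, X_7=(-3, -3, -5)
t=7: X=(-3, -3, -5), d=3 → -e2, X_8=(-3, -4, -5)
t=8: X=(-3, -4, -5), d=2 → +e2, X_9=(-3, -3, -5)
t=9: X=(-3, -3, -5), d=1 → -e1, X_10=(-4, -3, -5)
t=10: X=(-4, -3, -5), d=3 → -e2, X_11=(-4, -4, -5)
t=11: X=(-4, -4, -5), d=1 → -e1, X_12=(-5, -4, -5)
t=12: X=(-5, -4, -5), d=5 → -e3, X_13=(-5, -4, -6)
t=13: X=(-5, -4, -6), d=0 → +e1, X_14=(-4, -4, -6)
t=14: X=(-4, -4, -6), d=5 → -e3, X_15=(-4, -4, -7)

(-4, -4, -7)


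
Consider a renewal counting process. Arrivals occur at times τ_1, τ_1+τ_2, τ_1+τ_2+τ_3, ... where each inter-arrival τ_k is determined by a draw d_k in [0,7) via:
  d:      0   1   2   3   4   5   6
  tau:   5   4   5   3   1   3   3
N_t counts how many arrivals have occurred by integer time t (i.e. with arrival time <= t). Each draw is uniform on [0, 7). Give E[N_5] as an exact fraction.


Inter-arrival values over d=0..6: [5, 4, 5, 3, 1, 3, 3]
Each d has probability 1/7, so the pmf of τ is: f(1) = 1/7, f(3) = 3/7, f(4) = 1/7, f(5) = 2/7
Renewal equation for m(n) = E[N_n]: condition on τ_1 = k (if k <= n, one arrival plus a fresh copy on the remaining n−k steps): m(n) = F(n) + Σ_{k<=n} f(k)·m(n−k), where F(n) = P(τ <= n) and m(0) = 0
m(1) = F(1) = 1/7
m(2) = F(2) + f(1)·m(1) = 1/7 + 1/7·1/7 = 8/49
m(3) = F(3) + f(1)·m(2) = 4/7 + 1/7·8/49 = 204/343
m(4) = F(4) + f(1)·m(3) + f(3)·m(1) = 5/7 + 1/7·204/343 + 3/7·1/7 = 2066/2401
m(5) = F(5) + f(1)·m(4) + f(3)·m(2) + f(4)·m(1) = 1 + 1/7·2066/2401 + 3/7·8/49 + 1/7·1/7 = 20392/16807
E[N_5] = m(5) = 20392/16807

20392/16807


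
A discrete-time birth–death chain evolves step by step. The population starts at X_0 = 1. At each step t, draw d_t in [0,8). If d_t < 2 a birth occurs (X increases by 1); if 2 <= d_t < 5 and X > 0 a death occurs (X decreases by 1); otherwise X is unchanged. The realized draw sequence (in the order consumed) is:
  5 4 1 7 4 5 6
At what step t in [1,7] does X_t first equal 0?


2

t=0: X=1, d=5 → hold, X_1=1
t=1: X=1, d=4 → death, X_2=0
t=2: X=0, d=1 → birth, X_3=1
t=3: X=1, d=7 → hold, X_4=1
t=4: X=1, d=4 → death, X_5=0
t=5: X=0, d=5 → hold, X_6=0
t=6: X=0, d=6 → hold, X_7=0


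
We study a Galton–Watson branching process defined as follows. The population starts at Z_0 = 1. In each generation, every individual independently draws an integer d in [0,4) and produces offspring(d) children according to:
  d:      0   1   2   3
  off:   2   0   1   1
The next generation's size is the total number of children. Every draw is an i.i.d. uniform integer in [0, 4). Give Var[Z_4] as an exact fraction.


Outcome values over d=0..3: [2, 0, 1, 1]
Σy = 4, Σy² = 6, M = 4
μ = 4/4 = 1,  σ² = 6/4 − (1)² = 1/2
V_0 = 0, E_0 = 1
V_1 = 1/2·E_0 + (1)²·V_0 = 1/2;  E_1 = 1
V_2 = 1/2·E_1 + (1)²·V_1 = 1;  E_2 = 1
V_3 = 1/2·E_2 + (1)²·V_2 = 3/2;  E_3 = 1
V_4 = 1/2·E_3 + (1)²·V_3 = 2;  E_4 = 1

2


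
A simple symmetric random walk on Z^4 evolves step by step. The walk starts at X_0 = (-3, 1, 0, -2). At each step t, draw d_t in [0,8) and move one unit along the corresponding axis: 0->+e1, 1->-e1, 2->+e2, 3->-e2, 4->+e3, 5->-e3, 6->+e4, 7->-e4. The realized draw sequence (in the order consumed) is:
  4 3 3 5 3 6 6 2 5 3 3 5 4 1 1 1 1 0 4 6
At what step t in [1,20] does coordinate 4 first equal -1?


6

t=0: X=(-3, 1, 0, -2), d=4 → +e3, X_1=(-3, 1, 1, -2)
t=1: X=(-3, 1, 1, -2), d=3 → -e2, X_2=(-3, 0, 1, -2)
t=2: X=(-3, 0, 1, -2), d=3 → -e2, X_3=(-3, -1, 1, -2)
t=3: X=(-3, -1, 1, -2), d=5 → -e3, X_4=(-3, -1, 0, -2)
t=4: X=(-3, -1, 0, -2), d=3 → -e2, X_5=(-3, -2, 0, -2)
t=5: X=(-3, -2, 0, -2), d=6 → +e4, X_6=(-3, -2, 0, -1)
t=6: X=(-3, -2, 0, -1), d=6 → +e4, X_7=(-3, -2, 0, 0)
t=7: X=(-3, -2, 0, 0), d=2 → +e2, X_8=(-3, -1, 0, 0)
t=8: X=(-3, -1, 0, 0), d=5 → -e3, X_9=(-3, -1, -1, 0)
t=9: X=(-3, -1, -1, 0), d=3 → -e2, X_10=(-3, -2, -1, 0)
t=10: X=(-3, -2, -1, 0), d=3 → -e2, X_11=(-3, -3, -1, 0)
t=11: X=(-3, -3, -1, 0), d=5 → -e3, X_12=(-3, -3, -2, 0)
t=12: X=(-3, -3, -2, 0), d=4 → +e3, X_13=(-3, -3, -1, 0)
t=13: X=(-3, -3, -1, 0), d=1 → -e1, X_14=(-4, -3, -1, 0)
t=14: X=(-4, -3, -1, 0), d=1 → -e1, X_15=(-5, -3, -1, 0)
t=15: X=(-5, -3, -1, 0), d=1 → -e1, X_16=(-6, -3, -1, 0)
t=16: X=(-6, -3, -1, 0), d=1 → -e1, X_17=(-7, -3, -1, 0)
t=17: X=(-7, -3, -1, 0), d=0 → +e1, X_18=(-6, -3, -1, 0)
t=18: X=(-6, -3, -1, 0), d=4 → +e3, X_19=(-6, -3, 0, 0)
t=19: X=(-6, -3, 0, 0), d=6 → +e4, X_20=(-6, -3, 0, 1)
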